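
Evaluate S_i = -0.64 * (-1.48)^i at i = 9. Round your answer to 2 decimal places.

S_9 = -0.64 * (-1.48)^9 ≈ -0.64 * -34.0687 ≈ 21.8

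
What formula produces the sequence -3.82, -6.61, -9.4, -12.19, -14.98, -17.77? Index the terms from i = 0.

Check differences: -6.61 - -3.82 = -2.79
-9.4 - -6.61 = -2.79
Common difference d = -2.79.
First term a = -3.82.
Formula: S_i = -3.82 - 2.79*i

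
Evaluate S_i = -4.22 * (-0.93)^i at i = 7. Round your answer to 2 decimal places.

S_7 = -4.22 * (-0.93)^7 ≈ -4.22 * -0.6017 ≈ 2.54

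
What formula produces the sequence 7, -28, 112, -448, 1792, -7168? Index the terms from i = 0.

Check ratios: -28 / 7 = -4.0
Common ratio r = -4.
First term a = 7.
Formula: S_i = 7 * (-4)^i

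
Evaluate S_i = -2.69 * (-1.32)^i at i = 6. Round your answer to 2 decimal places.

S_6 = -2.69 * (-1.32)^6 ≈ -2.69 * 5.2899 ≈ -14.23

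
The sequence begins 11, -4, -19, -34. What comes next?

Differences: -4 - 11 = -15
This is an arithmetic sequence with common difference d = -15.
Next term = -34 + -15 = -49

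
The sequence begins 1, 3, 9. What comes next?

Ratios: 3 / 1 = 3.0
This is a geometric sequence with common ratio r = 3.
Next term = 9 * 3 = 27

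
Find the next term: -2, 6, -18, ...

Ratios: 6 / -2 = -3.0
This is a geometric sequence with common ratio r = -3.
Next term = -18 * -3 = 54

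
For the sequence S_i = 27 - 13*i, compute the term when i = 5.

S_5 = 27 + -13*5 = 27 + -65 = -38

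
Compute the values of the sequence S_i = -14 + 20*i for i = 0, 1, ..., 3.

This is an arithmetic sequence.
i=0: S_0 = -14 + 20*0 = -14
i=1: S_1 = -14 + 20*1 = 6
i=2: S_2 = -14 + 20*2 = 26
i=3: S_3 = -14 + 20*3 = 46
The first 4 terms are: [-14, 6, 26, 46]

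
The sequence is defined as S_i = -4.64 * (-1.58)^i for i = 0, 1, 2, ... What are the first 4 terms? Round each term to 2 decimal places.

This is a geometric sequence.
i=0: S_0 = -4.64 * (-1.58)^0 = -4.64
i=1: S_1 = -4.64 * (-1.58)^1 ≈ 7.33
i=2: S_2 = -4.64 * (-1.58)^2 ≈ -11.58
i=3: S_3 = -4.64 * (-1.58)^3 ≈ 18.3
The first 4 terms are: [-4.64, 7.33, -11.58, 18.3]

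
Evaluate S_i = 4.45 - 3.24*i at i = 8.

S_8 = 4.45 + -3.24*8 = 4.45 + -25.92 = -21.47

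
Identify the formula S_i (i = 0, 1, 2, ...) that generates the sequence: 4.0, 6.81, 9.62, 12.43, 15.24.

Check differences: 6.81 - 4.0 = 2.81
9.62 - 6.81 = 2.81
Common difference d = 2.81.
First term a = 4.0.
Formula: S_i = 4.00 + 2.81*i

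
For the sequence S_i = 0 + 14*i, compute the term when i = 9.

S_9 = 0 + 14*9 = 0 + 126 = 126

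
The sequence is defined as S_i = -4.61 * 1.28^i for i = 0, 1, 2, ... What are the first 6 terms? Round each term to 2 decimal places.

This is a geometric sequence.
i=0: S_0 = -4.61 * 1.28^0 = -4.61
i=1: S_1 = -4.61 * 1.28^1 ≈ -5.9
i=2: S_2 = -4.61 * 1.28^2 ≈ -7.55
i=3: S_3 = -4.61 * 1.28^3 ≈ -9.67
i=4: S_4 = -4.61 * 1.28^4 ≈ -12.37
i=5: S_5 = -4.61 * 1.28^5 ≈ -15.84
The first 6 terms are: [-4.61, -5.9, -7.55, -9.67, -12.37, -15.84]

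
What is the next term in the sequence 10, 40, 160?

Ratios: 40 / 10 = 4.0
This is a geometric sequence with common ratio r = 4.
Next term = 160 * 4 = 640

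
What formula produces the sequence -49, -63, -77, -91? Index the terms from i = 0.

Check differences: -63 - -49 = -14
-77 - -63 = -14
Common difference d = -14.
First term a = -49.
Formula: S_i = -49 - 14*i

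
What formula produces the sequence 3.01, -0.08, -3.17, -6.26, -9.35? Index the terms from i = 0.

Check differences: -0.08 - 3.01 = -3.09
-3.17 - -0.08 = -3.09
Common difference d = -3.09.
First term a = 3.01.
Formula: S_i = 3.01 - 3.09*i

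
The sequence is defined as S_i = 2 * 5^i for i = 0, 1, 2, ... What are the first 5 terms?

This is a geometric sequence.
i=0: S_0 = 2 * 5^0 = 2
i=1: S_1 = 2 * 5^1 = 10
i=2: S_2 = 2 * 5^2 = 50
i=3: S_3 = 2 * 5^3 = 250
i=4: S_4 = 2 * 5^4 = 1250
The first 5 terms are: [2, 10, 50, 250, 1250]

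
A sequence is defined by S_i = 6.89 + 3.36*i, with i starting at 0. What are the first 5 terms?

This is an arithmetic sequence.
i=0: S_0 = 6.89 + 3.36*0 = 6.89
i=1: S_1 = 6.89 + 3.36*1 = 10.25
i=2: S_2 = 6.89 + 3.36*2 = 13.61
i=3: S_3 = 6.89 + 3.36*3 = 16.97
i=4: S_4 = 6.89 + 3.36*4 = 20.33
The first 5 terms are: [6.89, 10.25, 13.61, 16.97, 20.33]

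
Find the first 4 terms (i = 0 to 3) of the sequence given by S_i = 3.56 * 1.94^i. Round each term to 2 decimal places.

This is a geometric sequence.
i=0: S_0 = 3.56 * 1.94^0 = 3.56
i=1: S_1 = 3.56 * 1.94^1 ≈ 6.91
i=2: S_2 = 3.56 * 1.94^2 ≈ 13.4
i=3: S_3 = 3.56 * 1.94^3 ≈ 25.99
The first 4 terms are: [3.56, 6.91, 13.4, 25.99]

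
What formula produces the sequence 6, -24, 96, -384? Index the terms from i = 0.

Check ratios: -24 / 6 = -4.0
Common ratio r = -4.
First term a = 6.
Formula: S_i = 6 * (-4)^i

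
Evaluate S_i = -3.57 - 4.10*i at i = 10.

S_10 = -3.57 + -4.1*10 = -3.57 + -41.0 = -44.57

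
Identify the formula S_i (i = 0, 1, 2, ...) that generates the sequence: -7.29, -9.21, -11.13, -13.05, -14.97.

Check differences: -9.21 - -7.29 = -1.92
-11.13 - -9.21 = -1.92
Common difference d = -1.92.
First term a = -7.29.
Formula: S_i = -7.29 - 1.92*i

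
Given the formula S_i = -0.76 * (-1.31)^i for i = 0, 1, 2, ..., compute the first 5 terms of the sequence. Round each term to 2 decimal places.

This is a geometric sequence.
i=0: S_0 = -0.76 * (-1.31)^0 = -0.76
i=1: S_1 = -0.76 * (-1.31)^1 ≈ 1.0
i=2: S_2 = -0.76 * (-1.31)^2 ≈ -1.3
i=3: S_3 = -0.76 * (-1.31)^3 ≈ 1.71
i=4: S_4 = -0.76 * (-1.31)^4 ≈ -2.24
The first 5 terms are: [-0.76, 1.0, -1.3, 1.71, -2.24]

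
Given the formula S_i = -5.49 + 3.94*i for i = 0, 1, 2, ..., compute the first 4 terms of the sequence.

This is an arithmetic sequence.
i=0: S_0 = -5.49 + 3.94*0 = -5.49
i=1: S_1 = -5.49 + 3.94*1 = -1.55
i=2: S_2 = -5.49 + 3.94*2 = 2.39
i=3: S_3 = -5.49 + 3.94*3 = 6.33
The first 4 terms are: [-5.49, -1.55, 2.39, 6.33]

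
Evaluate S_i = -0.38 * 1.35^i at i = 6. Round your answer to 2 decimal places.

S_6 = -0.38 * 1.35^6 ≈ -0.38 * 6.0534 ≈ -2.3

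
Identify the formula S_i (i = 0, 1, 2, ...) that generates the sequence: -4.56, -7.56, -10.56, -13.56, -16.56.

Check differences: -7.56 - -4.56 = -3.0
-10.56 - -7.56 = -3.0
Common difference d = -3.0.
First term a = -4.56.
Formula: S_i = -4.56 - 3.00*i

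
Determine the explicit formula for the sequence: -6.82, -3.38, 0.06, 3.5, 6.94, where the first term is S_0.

Check differences: -3.38 - -6.82 = 3.44
0.06 - -3.38 = 3.44
Common difference d = 3.44.
First term a = -6.82.
Formula: S_i = -6.82 + 3.44*i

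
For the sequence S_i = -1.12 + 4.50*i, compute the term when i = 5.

S_5 = -1.12 + 4.5*5 = -1.12 + 22.5 = 21.38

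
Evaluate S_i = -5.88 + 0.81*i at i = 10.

S_10 = -5.88 + 0.81*10 = -5.88 + 8.1 = 2.22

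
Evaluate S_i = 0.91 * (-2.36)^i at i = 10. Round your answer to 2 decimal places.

S_10 = 0.91 * (-2.36)^10 ≈ 0.91 * 5359.4476 ≈ 4877.1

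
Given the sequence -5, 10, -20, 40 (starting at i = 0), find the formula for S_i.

Check ratios: 10 / -5 = -2.0
Common ratio r = -2.
First term a = -5.
Formula: S_i = -5 * (-2)^i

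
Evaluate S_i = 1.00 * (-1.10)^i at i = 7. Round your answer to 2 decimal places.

S_7 = 1.0 * (-1.1)^7 ≈ 1.0 * -1.9487 ≈ -1.95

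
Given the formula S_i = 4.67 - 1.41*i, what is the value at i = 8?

S_8 = 4.67 + -1.41*8 = 4.67 + -11.28 = -6.61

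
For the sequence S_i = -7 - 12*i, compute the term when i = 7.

S_7 = -7 + -12*7 = -7 + -84 = -91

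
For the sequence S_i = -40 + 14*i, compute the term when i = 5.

S_5 = -40 + 14*5 = -40 + 70 = 30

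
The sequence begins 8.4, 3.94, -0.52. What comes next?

Differences: 3.94 - 8.4 = -4.46
This is an arithmetic sequence with common difference d = -4.46.
Next term = -0.52 + -4.46 = -4.98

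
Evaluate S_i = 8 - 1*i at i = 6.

S_6 = 8 + -1*6 = 8 + -6 = 2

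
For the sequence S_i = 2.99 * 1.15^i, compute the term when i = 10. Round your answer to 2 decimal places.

S_10 = 2.99 * 1.15^10 ≈ 2.99 * 4.0456 ≈ 12.1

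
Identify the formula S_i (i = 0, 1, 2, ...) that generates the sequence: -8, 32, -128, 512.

Check ratios: 32 / -8 = -4.0
Common ratio r = -4.
First term a = -8.
Formula: S_i = -8 * (-4)^i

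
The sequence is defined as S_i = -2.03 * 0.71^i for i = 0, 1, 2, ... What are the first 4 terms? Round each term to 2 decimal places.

This is a geometric sequence.
i=0: S_0 = -2.03 * 0.71^0 = -2.03
i=1: S_1 = -2.03 * 0.71^1 ≈ -1.44
i=2: S_2 = -2.03 * 0.71^2 ≈ -1.02
i=3: S_3 = -2.03 * 0.71^3 ≈ -0.73
The first 4 terms are: [-2.03, -1.44, -1.02, -0.73]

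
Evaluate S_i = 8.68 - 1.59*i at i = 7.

S_7 = 8.68 + -1.59*7 = 8.68 + -11.13 = -2.45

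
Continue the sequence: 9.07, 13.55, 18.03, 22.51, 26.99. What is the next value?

Differences: 13.55 - 9.07 = 4.48
This is an arithmetic sequence with common difference d = 4.48.
Next term = 26.99 + 4.48 = 31.47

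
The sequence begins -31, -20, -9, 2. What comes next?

Differences: -20 - -31 = 11
This is an arithmetic sequence with common difference d = 11.
Next term = 2 + 11 = 13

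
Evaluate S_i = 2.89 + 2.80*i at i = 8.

S_8 = 2.89 + 2.8*8 = 2.89 + 22.4 = 25.29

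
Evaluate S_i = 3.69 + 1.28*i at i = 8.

S_8 = 3.69 + 1.28*8 = 3.69 + 10.24 = 13.93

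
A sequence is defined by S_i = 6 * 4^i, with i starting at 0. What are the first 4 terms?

This is a geometric sequence.
i=0: S_0 = 6 * 4^0 = 6
i=1: S_1 = 6 * 4^1 = 24
i=2: S_2 = 6 * 4^2 = 96
i=3: S_3 = 6 * 4^3 = 384
The first 4 terms are: [6, 24, 96, 384]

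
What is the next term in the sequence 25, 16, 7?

Differences: 16 - 25 = -9
This is an arithmetic sequence with common difference d = -9.
Next term = 7 + -9 = -2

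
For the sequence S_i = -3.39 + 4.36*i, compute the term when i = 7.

S_7 = -3.39 + 4.36*7 = -3.39 + 30.52 = 27.13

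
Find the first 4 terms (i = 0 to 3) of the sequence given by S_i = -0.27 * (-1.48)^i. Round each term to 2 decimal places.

This is a geometric sequence.
i=0: S_0 = -0.27 * (-1.48)^0 = -0.27
i=1: S_1 = -0.27 * (-1.48)^1 ≈ 0.4
i=2: S_2 = -0.27 * (-1.48)^2 ≈ -0.59
i=3: S_3 = -0.27 * (-1.48)^3 ≈ 0.88
The first 4 terms are: [-0.27, 0.4, -0.59, 0.88]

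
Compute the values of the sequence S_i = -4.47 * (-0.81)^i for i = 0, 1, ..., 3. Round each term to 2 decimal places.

This is a geometric sequence.
i=0: S_0 = -4.47 * (-0.81)^0 = -4.47
i=1: S_1 = -4.47 * (-0.81)^1 ≈ 3.62
i=2: S_2 = -4.47 * (-0.81)^2 ≈ -2.93
i=3: S_3 = -4.47 * (-0.81)^3 ≈ 2.38
The first 4 terms are: [-4.47, 3.62, -2.93, 2.38]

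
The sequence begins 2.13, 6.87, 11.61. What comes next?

Differences: 6.87 - 2.13 = 4.74
This is an arithmetic sequence with common difference d = 4.74.
Next term = 11.61 + 4.74 = 16.35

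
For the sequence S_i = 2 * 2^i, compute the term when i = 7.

S_7 = 2 * 2^7 = 2 * 128 = 256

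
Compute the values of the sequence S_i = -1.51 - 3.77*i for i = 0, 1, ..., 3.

This is an arithmetic sequence.
i=0: S_0 = -1.51 + -3.77*0 = -1.51
i=1: S_1 = -1.51 + -3.77*1 = -5.28
i=2: S_2 = -1.51 + -3.77*2 = -9.05
i=3: S_3 = -1.51 + -3.77*3 = -12.82
The first 4 terms are: [-1.51, -5.28, -9.05, -12.82]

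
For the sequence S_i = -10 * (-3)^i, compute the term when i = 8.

S_8 = -10 * (-3)^8 = -10 * 6561 = -65610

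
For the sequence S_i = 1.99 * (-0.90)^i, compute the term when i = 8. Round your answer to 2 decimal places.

S_8 = 1.99 * (-0.9)^8 ≈ 1.99 * 0.4305 ≈ 0.86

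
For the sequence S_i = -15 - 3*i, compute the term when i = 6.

S_6 = -15 + -3*6 = -15 + -18 = -33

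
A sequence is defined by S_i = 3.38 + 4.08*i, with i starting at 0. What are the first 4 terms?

This is an arithmetic sequence.
i=0: S_0 = 3.38 + 4.08*0 = 3.38
i=1: S_1 = 3.38 + 4.08*1 = 7.46
i=2: S_2 = 3.38 + 4.08*2 = 11.54
i=3: S_3 = 3.38 + 4.08*3 = 15.62
The first 4 terms are: [3.38, 7.46, 11.54, 15.62]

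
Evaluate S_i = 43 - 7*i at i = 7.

S_7 = 43 + -7*7 = 43 + -49 = -6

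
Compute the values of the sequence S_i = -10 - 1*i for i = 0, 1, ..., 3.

This is an arithmetic sequence.
i=0: S_0 = -10 + -1*0 = -10
i=1: S_1 = -10 + -1*1 = -11
i=2: S_2 = -10 + -1*2 = -12
i=3: S_3 = -10 + -1*3 = -13
The first 4 terms are: [-10, -11, -12, -13]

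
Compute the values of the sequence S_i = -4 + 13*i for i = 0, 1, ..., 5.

This is an arithmetic sequence.
i=0: S_0 = -4 + 13*0 = -4
i=1: S_1 = -4 + 13*1 = 9
i=2: S_2 = -4 + 13*2 = 22
i=3: S_3 = -4 + 13*3 = 35
i=4: S_4 = -4 + 13*4 = 48
i=5: S_5 = -4 + 13*5 = 61
The first 6 terms are: [-4, 9, 22, 35, 48, 61]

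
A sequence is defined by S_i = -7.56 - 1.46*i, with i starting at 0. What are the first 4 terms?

This is an arithmetic sequence.
i=0: S_0 = -7.56 + -1.46*0 = -7.56
i=1: S_1 = -7.56 + -1.46*1 = -9.02
i=2: S_2 = -7.56 + -1.46*2 = -10.48
i=3: S_3 = -7.56 + -1.46*3 = -11.94
The first 4 terms are: [-7.56, -9.02, -10.48, -11.94]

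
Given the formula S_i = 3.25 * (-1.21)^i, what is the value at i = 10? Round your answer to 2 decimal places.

S_10 = 3.25 * (-1.21)^10 ≈ 3.25 * 6.7275 ≈ 21.86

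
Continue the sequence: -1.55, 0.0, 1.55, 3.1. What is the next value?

Differences: 0.0 - -1.55 = 1.55
This is an arithmetic sequence with common difference d = 1.55.
Next term = 3.1 + 1.55 = 4.65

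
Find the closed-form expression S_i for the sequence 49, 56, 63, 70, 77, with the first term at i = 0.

Check differences: 56 - 49 = 7
63 - 56 = 7
Common difference d = 7.
First term a = 49.
Formula: S_i = 49 + 7*i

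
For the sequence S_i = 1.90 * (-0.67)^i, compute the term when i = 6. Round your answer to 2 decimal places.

S_6 = 1.9 * (-0.67)^6 ≈ 1.9 * 0.0905 ≈ 0.17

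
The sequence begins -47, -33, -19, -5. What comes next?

Differences: -33 - -47 = 14
This is an arithmetic sequence with common difference d = 14.
Next term = -5 + 14 = 9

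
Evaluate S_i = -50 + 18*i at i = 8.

S_8 = -50 + 18*8 = -50 + 144 = 94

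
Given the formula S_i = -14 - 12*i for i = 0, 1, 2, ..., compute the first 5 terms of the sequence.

This is an arithmetic sequence.
i=0: S_0 = -14 + -12*0 = -14
i=1: S_1 = -14 + -12*1 = -26
i=2: S_2 = -14 + -12*2 = -38
i=3: S_3 = -14 + -12*3 = -50
i=4: S_4 = -14 + -12*4 = -62
The first 5 terms are: [-14, -26, -38, -50, -62]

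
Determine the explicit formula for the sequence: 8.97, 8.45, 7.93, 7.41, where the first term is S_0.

Check differences: 8.45 - 8.97 = -0.52
7.93 - 8.45 = -0.52
Common difference d = -0.52.
First term a = 8.97.
Formula: S_i = 8.97 - 0.52*i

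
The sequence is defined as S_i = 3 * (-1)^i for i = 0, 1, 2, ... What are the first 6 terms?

This is a geometric sequence.
i=0: S_0 = 3 * (-1)^0 = 3
i=1: S_1 = 3 * (-1)^1 = -3
i=2: S_2 = 3 * (-1)^2 = 3
i=3: S_3 = 3 * (-1)^3 = -3
i=4: S_4 = 3 * (-1)^4 = 3
i=5: S_5 = 3 * (-1)^5 = -3
The first 6 terms are: [3, -3, 3, -3, 3, -3]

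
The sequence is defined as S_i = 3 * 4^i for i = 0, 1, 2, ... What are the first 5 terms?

This is a geometric sequence.
i=0: S_0 = 3 * 4^0 = 3
i=1: S_1 = 3 * 4^1 = 12
i=2: S_2 = 3 * 4^2 = 48
i=3: S_3 = 3 * 4^3 = 192
i=4: S_4 = 3 * 4^4 = 768
The first 5 terms are: [3, 12, 48, 192, 768]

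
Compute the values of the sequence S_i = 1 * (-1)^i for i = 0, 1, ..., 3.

This is a geometric sequence.
i=0: S_0 = 1 * (-1)^0 = 1
i=1: S_1 = 1 * (-1)^1 = -1
i=2: S_2 = 1 * (-1)^2 = 1
i=3: S_3 = 1 * (-1)^3 = -1
The first 4 terms are: [1, -1, 1, -1]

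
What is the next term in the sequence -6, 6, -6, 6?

Ratios: 6 / -6 = -1.0
This is a geometric sequence with common ratio r = -1.
Next term = 6 * -1 = -6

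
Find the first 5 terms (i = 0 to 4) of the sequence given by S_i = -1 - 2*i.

This is an arithmetic sequence.
i=0: S_0 = -1 + -2*0 = -1
i=1: S_1 = -1 + -2*1 = -3
i=2: S_2 = -1 + -2*2 = -5
i=3: S_3 = -1 + -2*3 = -7
i=4: S_4 = -1 + -2*4 = -9
The first 5 terms are: [-1, -3, -5, -7, -9]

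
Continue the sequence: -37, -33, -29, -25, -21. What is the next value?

Differences: -33 - -37 = 4
This is an arithmetic sequence with common difference d = 4.
Next term = -21 + 4 = -17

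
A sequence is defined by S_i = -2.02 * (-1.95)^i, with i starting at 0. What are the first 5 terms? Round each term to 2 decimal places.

This is a geometric sequence.
i=0: S_0 = -2.02 * (-1.95)^0 = -2.02
i=1: S_1 = -2.02 * (-1.95)^1 ≈ 3.94
i=2: S_2 = -2.02 * (-1.95)^2 ≈ -7.68
i=3: S_3 = -2.02 * (-1.95)^3 ≈ 14.98
i=4: S_4 = -2.02 * (-1.95)^4 ≈ -29.21
The first 5 terms are: [-2.02, 3.94, -7.68, 14.98, -29.21]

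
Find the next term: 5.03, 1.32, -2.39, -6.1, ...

Differences: 1.32 - 5.03 = -3.71
This is an arithmetic sequence with common difference d = -3.71.
Next term = -6.1 + -3.71 = -9.81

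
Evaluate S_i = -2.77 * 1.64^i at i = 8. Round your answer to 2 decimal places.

S_8 = -2.77 * 1.64^8 ≈ -2.77 * 52.33 ≈ -144.95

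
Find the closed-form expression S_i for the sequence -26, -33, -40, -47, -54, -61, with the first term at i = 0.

Check differences: -33 - -26 = -7
-40 - -33 = -7
Common difference d = -7.
First term a = -26.
Formula: S_i = -26 - 7*i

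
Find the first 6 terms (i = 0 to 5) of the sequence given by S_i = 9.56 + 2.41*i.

This is an arithmetic sequence.
i=0: S_0 = 9.56 + 2.41*0 = 9.56
i=1: S_1 = 9.56 + 2.41*1 = 11.97
i=2: S_2 = 9.56 + 2.41*2 = 14.38
i=3: S_3 = 9.56 + 2.41*3 = 16.79
i=4: S_4 = 9.56 + 2.41*4 = 19.2
i=5: S_5 = 9.56 + 2.41*5 = 21.61
The first 6 terms are: [9.56, 11.97, 14.38, 16.79, 19.2, 21.61]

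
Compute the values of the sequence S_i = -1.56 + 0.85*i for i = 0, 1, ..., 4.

This is an arithmetic sequence.
i=0: S_0 = -1.56 + 0.85*0 = -1.56
i=1: S_1 = -1.56 + 0.85*1 = -0.71
i=2: S_2 = -1.56 + 0.85*2 = 0.14
i=3: S_3 = -1.56 + 0.85*3 = 0.99
i=4: S_4 = -1.56 + 0.85*4 = 1.84
The first 5 terms are: [-1.56, -0.71, 0.14, 0.99, 1.84]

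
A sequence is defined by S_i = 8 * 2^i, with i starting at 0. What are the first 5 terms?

This is a geometric sequence.
i=0: S_0 = 8 * 2^0 = 8
i=1: S_1 = 8 * 2^1 = 16
i=2: S_2 = 8 * 2^2 = 32
i=3: S_3 = 8 * 2^3 = 64
i=4: S_4 = 8 * 2^4 = 128
The first 5 terms are: [8, 16, 32, 64, 128]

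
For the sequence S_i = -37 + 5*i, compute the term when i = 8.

S_8 = -37 + 5*8 = -37 + 40 = 3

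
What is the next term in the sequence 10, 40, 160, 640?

Ratios: 40 / 10 = 4.0
This is a geometric sequence with common ratio r = 4.
Next term = 640 * 4 = 2560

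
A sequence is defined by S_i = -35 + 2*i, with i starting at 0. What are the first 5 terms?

This is an arithmetic sequence.
i=0: S_0 = -35 + 2*0 = -35
i=1: S_1 = -35 + 2*1 = -33
i=2: S_2 = -35 + 2*2 = -31
i=3: S_3 = -35 + 2*3 = -29
i=4: S_4 = -35 + 2*4 = -27
The first 5 terms are: [-35, -33, -31, -29, -27]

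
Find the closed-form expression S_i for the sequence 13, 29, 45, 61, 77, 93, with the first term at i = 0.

Check differences: 29 - 13 = 16
45 - 29 = 16
Common difference d = 16.
First term a = 13.
Formula: S_i = 13 + 16*i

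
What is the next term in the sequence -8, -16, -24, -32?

Differences: -16 - -8 = -8
This is an arithmetic sequence with common difference d = -8.
Next term = -32 + -8 = -40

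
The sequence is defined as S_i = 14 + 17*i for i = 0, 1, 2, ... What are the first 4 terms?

This is an arithmetic sequence.
i=0: S_0 = 14 + 17*0 = 14
i=1: S_1 = 14 + 17*1 = 31
i=2: S_2 = 14 + 17*2 = 48
i=3: S_3 = 14 + 17*3 = 65
The first 4 terms are: [14, 31, 48, 65]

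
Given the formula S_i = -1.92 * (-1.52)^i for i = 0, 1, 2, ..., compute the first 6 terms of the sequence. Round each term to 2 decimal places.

This is a geometric sequence.
i=0: S_0 = -1.92 * (-1.52)^0 = -1.92
i=1: S_1 = -1.92 * (-1.52)^1 ≈ 2.92
i=2: S_2 = -1.92 * (-1.52)^2 ≈ -4.44
i=3: S_3 = -1.92 * (-1.52)^3 ≈ 6.74
i=4: S_4 = -1.92 * (-1.52)^4 ≈ -10.25
i=5: S_5 = -1.92 * (-1.52)^5 ≈ 15.58
The first 6 terms are: [-1.92, 2.92, -4.44, 6.74, -10.25, 15.58]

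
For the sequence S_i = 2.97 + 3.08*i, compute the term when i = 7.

S_7 = 2.97 + 3.08*7 = 2.97 + 21.56 = 24.53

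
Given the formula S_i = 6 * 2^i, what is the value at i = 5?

S_5 = 6 * 2^5 = 6 * 32 = 192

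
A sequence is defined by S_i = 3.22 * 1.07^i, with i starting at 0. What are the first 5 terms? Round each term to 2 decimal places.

This is a geometric sequence.
i=0: S_0 = 3.22 * 1.07^0 = 3.22
i=1: S_1 = 3.22 * 1.07^1 ≈ 3.45
i=2: S_2 = 3.22 * 1.07^2 ≈ 3.69
i=3: S_3 = 3.22 * 1.07^3 ≈ 3.94
i=4: S_4 = 3.22 * 1.07^4 ≈ 4.22
The first 5 terms are: [3.22, 3.45, 3.69, 3.94, 4.22]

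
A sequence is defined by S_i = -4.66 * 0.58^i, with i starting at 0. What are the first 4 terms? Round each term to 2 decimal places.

This is a geometric sequence.
i=0: S_0 = -4.66 * 0.58^0 = -4.66
i=1: S_1 = -4.66 * 0.58^1 ≈ -2.7
i=2: S_2 = -4.66 * 0.58^2 ≈ -1.57
i=3: S_3 = -4.66 * 0.58^3 ≈ -0.91
The first 4 terms are: [-4.66, -2.7, -1.57, -0.91]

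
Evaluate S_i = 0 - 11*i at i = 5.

S_5 = 0 + -11*5 = 0 + -55 = -55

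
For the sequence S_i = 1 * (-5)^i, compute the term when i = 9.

S_9 = 1 * (-5)^9 = 1 * -1953125 = -1953125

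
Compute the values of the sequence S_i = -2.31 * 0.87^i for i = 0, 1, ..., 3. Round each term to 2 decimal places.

This is a geometric sequence.
i=0: S_0 = -2.31 * 0.87^0 = -2.31
i=1: S_1 = -2.31 * 0.87^1 ≈ -2.01
i=2: S_2 = -2.31 * 0.87^2 ≈ -1.75
i=3: S_3 = -2.31 * 0.87^3 ≈ -1.52
The first 4 terms are: [-2.31, -2.01, -1.75, -1.52]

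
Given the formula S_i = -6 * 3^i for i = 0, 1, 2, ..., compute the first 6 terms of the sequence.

This is a geometric sequence.
i=0: S_0 = -6 * 3^0 = -6
i=1: S_1 = -6 * 3^1 = -18
i=2: S_2 = -6 * 3^2 = -54
i=3: S_3 = -6 * 3^3 = -162
i=4: S_4 = -6 * 3^4 = -486
i=5: S_5 = -6 * 3^5 = -1458
The first 6 terms are: [-6, -18, -54, -162, -486, -1458]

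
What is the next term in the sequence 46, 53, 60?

Differences: 53 - 46 = 7
This is an arithmetic sequence with common difference d = 7.
Next term = 60 + 7 = 67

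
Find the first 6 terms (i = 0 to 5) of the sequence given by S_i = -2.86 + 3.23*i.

This is an arithmetic sequence.
i=0: S_0 = -2.86 + 3.23*0 = -2.86
i=1: S_1 = -2.86 + 3.23*1 = 0.37
i=2: S_2 = -2.86 + 3.23*2 = 3.6
i=3: S_3 = -2.86 + 3.23*3 = 6.83
i=4: S_4 = -2.86 + 3.23*4 = 10.06
i=5: S_5 = -2.86 + 3.23*5 = 13.29
The first 6 terms are: [-2.86, 0.37, 3.6, 6.83, 10.06, 13.29]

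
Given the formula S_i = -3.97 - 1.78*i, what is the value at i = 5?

S_5 = -3.97 + -1.78*5 = -3.97 + -8.9 = -12.87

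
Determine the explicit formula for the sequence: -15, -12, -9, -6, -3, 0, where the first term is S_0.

Check differences: -12 - -15 = 3
-9 - -12 = 3
Common difference d = 3.
First term a = -15.
Formula: S_i = -15 + 3*i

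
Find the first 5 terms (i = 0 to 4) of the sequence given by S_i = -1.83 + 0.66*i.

This is an arithmetic sequence.
i=0: S_0 = -1.83 + 0.66*0 = -1.83
i=1: S_1 = -1.83 + 0.66*1 = -1.17
i=2: S_2 = -1.83 + 0.66*2 = -0.51
i=3: S_3 = -1.83 + 0.66*3 = 0.15
i=4: S_4 = -1.83 + 0.66*4 = 0.81
The first 5 terms are: [-1.83, -1.17, -0.51, 0.15, 0.81]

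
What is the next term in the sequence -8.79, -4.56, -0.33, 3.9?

Differences: -4.56 - -8.79 = 4.23
This is an arithmetic sequence with common difference d = 4.23.
Next term = 3.9 + 4.23 = 8.13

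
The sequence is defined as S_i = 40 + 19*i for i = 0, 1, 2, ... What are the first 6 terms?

This is an arithmetic sequence.
i=0: S_0 = 40 + 19*0 = 40
i=1: S_1 = 40 + 19*1 = 59
i=2: S_2 = 40 + 19*2 = 78
i=3: S_3 = 40 + 19*3 = 97
i=4: S_4 = 40 + 19*4 = 116
i=5: S_5 = 40 + 19*5 = 135
The first 6 terms are: [40, 59, 78, 97, 116, 135]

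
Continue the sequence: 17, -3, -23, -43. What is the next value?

Differences: -3 - 17 = -20
This is an arithmetic sequence with common difference d = -20.
Next term = -43 + -20 = -63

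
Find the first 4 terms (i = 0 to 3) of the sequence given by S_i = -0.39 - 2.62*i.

This is an arithmetic sequence.
i=0: S_0 = -0.39 + -2.62*0 = -0.39
i=1: S_1 = -0.39 + -2.62*1 = -3.01
i=2: S_2 = -0.39 + -2.62*2 = -5.63
i=3: S_3 = -0.39 + -2.62*3 = -8.25
The first 4 terms are: [-0.39, -3.01, -5.63, -8.25]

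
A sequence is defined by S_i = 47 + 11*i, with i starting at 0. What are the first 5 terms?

This is an arithmetic sequence.
i=0: S_0 = 47 + 11*0 = 47
i=1: S_1 = 47 + 11*1 = 58
i=2: S_2 = 47 + 11*2 = 69
i=3: S_3 = 47 + 11*3 = 80
i=4: S_4 = 47 + 11*4 = 91
The first 5 terms are: [47, 58, 69, 80, 91]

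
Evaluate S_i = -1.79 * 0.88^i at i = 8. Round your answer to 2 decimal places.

S_8 = -1.79 * 0.88^8 ≈ -1.79 * 0.3596 ≈ -0.64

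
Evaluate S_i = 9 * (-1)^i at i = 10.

S_10 = 9 * (-1)^10 = 9 * 1 = 9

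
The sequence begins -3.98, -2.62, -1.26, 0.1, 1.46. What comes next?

Differences: -2.62 - -3.98 = 1.36
This is an arithmetic sequence with common difference d = 1.36.
Next term = 1.46 + 1.36 = 2.82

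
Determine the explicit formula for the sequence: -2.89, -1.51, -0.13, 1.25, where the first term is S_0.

Check differences: -1.51 - -2.89 = 1.38
-0.13 - -1.51 = 1.38
Common difference d = 1.38.
First term a = -2.89.
Formula: S_i = -2.89 + 1.38*i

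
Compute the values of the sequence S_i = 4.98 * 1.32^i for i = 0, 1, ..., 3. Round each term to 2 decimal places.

This is a geometric sequence.
i=0: S_0 = 4.98 * 1.32^0 = 4.98
i=1: S_1 = 4.98 * 1.32^1 ≈ 6.57
i=2: S_2 = 4.98 * 1.32^2 ≈ 8.68
i=3: S_3 = 4.98 * 1.32^3 ≈ 11.45
The first 4 terms are: [4.98, 6.57, 8.68, 11.45]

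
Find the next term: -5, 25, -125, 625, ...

Ratios: 25 / -5 = -5.0
This is a geometric sequence with common ratio r = -5.
Next term = 625 * -5 = -3125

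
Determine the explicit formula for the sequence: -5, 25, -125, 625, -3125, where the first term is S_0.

Check ratios: 25 / -5 = -5.0
Common ratio r = -5.
First term a = -5.
Formula: S_i = -5 * (-5)^i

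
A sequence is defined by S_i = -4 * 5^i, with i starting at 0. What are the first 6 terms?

This is a geometric sequence.
i=0: S_0 = -4 * 5^0 = -4
i=1: S_1 = -4 * 5^1 = -20
i=2: S_2 = -4 * 5^2 = -100
i=3: S_3 = -4 * 5^3 = -500
i=4: S_4 = -4 * 5^4 = -2500
i=5: S_5 = -4 * 5^5 = -12500
The first 6 terms are: [-4, -20, -100, -500, -2500, -12500]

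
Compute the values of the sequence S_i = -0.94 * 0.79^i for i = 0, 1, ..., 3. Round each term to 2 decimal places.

This is a geometric sequence.
i=0: S_0 = -0.94 * 0.79^0 = -0.94
i=1: S_1 = -0.94 * 0.79^1 ≈ -0.74
i=2: S_2 = -0.94 * 0.79^2 ≈ -0.59
i=3: S_3 = -0.94 * 0.79^3 ≈ -0.46
The first 4 terms are: [-0.94, -0.74, -0.59, -0.46]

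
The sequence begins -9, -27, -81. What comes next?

Ratios: -27 / -9 = 3.0
This is a geometric sequence with common ratio r = 3.
Next term = -81 * 3 = -243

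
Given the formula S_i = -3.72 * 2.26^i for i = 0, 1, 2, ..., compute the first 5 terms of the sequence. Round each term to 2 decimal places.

This is a geometric sequence.
i=0: S_0 = -3.72 * 2.26^0 = -3.72
i=1: S_1 = -3.72 * 2.26^1 ≈ -8.41
i=2: S_2 = -3.72 * 2.26^2 ≈ -19.0
i=3: S_3 = -3.72 * 2.26^3 ≈ -42.94
i=4: S_4 = -3.72 * 2.26^4 ≈ -97.05
The first 5 terms are: [-3.72, -8.41, -19.0, -42.94, -97.05]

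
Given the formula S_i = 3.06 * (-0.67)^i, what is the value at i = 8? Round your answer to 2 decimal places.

S_8 = 3.06 * (-0.67)^8 ≈ 3.06 * 0.0406 ≈ 0.12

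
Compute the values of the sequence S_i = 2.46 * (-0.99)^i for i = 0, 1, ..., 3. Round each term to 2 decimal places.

This is a geometric sequence.
i=0: S_0 = 2.46 * (-0.99)^0 = 2.46
i=1: S_1 = 2.46 * (-0.99)^1 ≈ -2.44
i=2: S_2 = 2.46 * (-0.99)^2 ≈ 2.41
i=3: S_3 = 2.46 * (-0.99)^3 ≈ -2.39
The first 4 terms are: [2.46, -2.44, 2.41, -2.39]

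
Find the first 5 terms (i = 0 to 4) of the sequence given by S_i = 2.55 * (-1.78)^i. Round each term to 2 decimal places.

This is a geometric sequence.
i=0: S_0 = 2.55 * (-1.78)^0 = 2.55
i=1: S_1 = 2.55 * (-1.78)^1 ≈ -4.54
i=2: S_2 = 2.55 * (-1.78)^2 ≈ 8.08
i=3: S_3 = 2.55 * (-1.78)^3 ≈ -14.38
i=4: S_4 = 2.55 * (-1.78)^4 ≈ 25.6
The first 5 terms are: [2.55, -4.54, 8.08, -14.38, 25.6]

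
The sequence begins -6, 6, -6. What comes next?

Ratios: 6 / -6 = -1.0
This is a geometric sequence with common ratio r = -1.
Next term = -6 * -1 = 6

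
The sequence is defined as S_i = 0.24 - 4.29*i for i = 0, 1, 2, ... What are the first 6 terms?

This is an arithmetic sequence.
i=0: S_0 = 0.24 + -4.29*0 = 0.24
i=1: S_1 = 0.24 + -4.29*1 = -4.05
i=2: S_2 = 0.24 + -4.29*2 = -8.34
i=3: S_3 = 0.24 + -4.29*3 = -12.63
i=4: S_4 = 0.24 + -4.29*4 = -16.92
i=5: S_5 = 0.24 + -4.29*5 = -21.21
The first 6 terms are: [0.24, -4.05, -8.34, -12.63, -16.92, -21.21]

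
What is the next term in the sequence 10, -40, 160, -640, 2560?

Ratios: -40 / 10 = -4.0
This is a geometric sequence with common ratio r = -4.
Next term = 2560 * -4 = -10240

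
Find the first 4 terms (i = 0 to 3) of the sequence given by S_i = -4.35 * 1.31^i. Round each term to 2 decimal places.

This is a geometric sequence.
i=0: S_0 = -4.35 * 1.31^0 = -4.35
i=1: S_1 = -4.35 * 1.31^1 ≈ -5.7
i=2: S_2 = -4.35 * 1.31^2 ≈ -7.47
i=3: S_3 = -4.35 * 1.31^3 ≈ -9.78
The first 4 terms are: [-4.35, -5.7, -7.47, -9.78]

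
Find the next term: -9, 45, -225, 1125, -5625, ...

Ratios: 45 / -9 = -5.0
This is a geometric sequence with common ratio r = -5.
Next term = -5625 * -5 = 28125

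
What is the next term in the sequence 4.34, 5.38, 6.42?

Differences: 5.38 - 4.34 = 1.04
This is an arithmetic sequence with common difference d = 1.04.
Next term = 6.42 + 1.04 = 7.46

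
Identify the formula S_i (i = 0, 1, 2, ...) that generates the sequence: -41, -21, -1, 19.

Check differences: -21 - -41 = 20
-1 - -21 = 20
Common difference d = 20.
First term a = -41.
Formula: S_i = -41 + 20*i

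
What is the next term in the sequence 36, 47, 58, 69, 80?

Differences: 47 - 36 = 11
This is an arithmetic sequence with common difference d = 11.
Next term = 80 + 11 = 91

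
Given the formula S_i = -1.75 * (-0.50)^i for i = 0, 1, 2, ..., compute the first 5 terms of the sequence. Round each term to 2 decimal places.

This is a geometric sequence.
i=0: S_0 = -1.75 * (-0.5)^0 = -1.75
i=1: S_1 = -1.75 * (-0.5)^1 ≈ 0.88
i=2: S_2 = -1.75 * (-0.5)^2 ≈ -0.44
i=3: S_3 = -1.75 * (-0.5)^3 ≈ 0.22
i=4: S_4 = -1.75 * (-0.5)^4 ≈ -0.11
The first 5 terms are: [-1.75, 0.88, -0.44, 0.22, -0.11]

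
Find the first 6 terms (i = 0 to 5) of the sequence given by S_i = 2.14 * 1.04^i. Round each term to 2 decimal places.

This is a geometric sequence.
i=0: S_0 = 2.14 * 1.04^0 = 2.14
i=1: S_1 = 2.14 * 1.04^1 ≈ 2.23
i=2: S_2 = 2.14 * 1.04^2 ≈ 2.31
i=3: S_3 = 2.14 * 1.04^3 ≈ 2.41
i=4: S_4 = 2.14 * 1.04^4 ≈ 2.5
i=5: S_5 = 2.14 * 1.04^5 ≈ 2.6
The first 6 terms are: [2.14, 2.23, 2.31, 2.41, 2.5, 2.6]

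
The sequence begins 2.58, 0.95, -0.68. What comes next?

Differences: 0.95 - 2.58 = -1.63
This is an arithmetic sequence with common difference d = -1.63.
Next term = -0.68 + -1.63 = -2.31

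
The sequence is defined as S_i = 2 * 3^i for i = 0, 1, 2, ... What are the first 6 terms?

This is a geometric sequence.
i=0: S_0 = 2 * 3^0 = 2
i=1: S_1 = 2 * 3^1 = 6
i=2: S_2 = 2 * 3^2 = 18
i=3: S_3 = 2 * 3^3 = 54
i=4: S_4 = 2 * 3^4 = 162
i=5: S_5 = 2 * 3^5 = 486
The first 6 terms are: [2, 6, 18, 54, 162, 486]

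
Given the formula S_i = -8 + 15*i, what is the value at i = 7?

S_7 = -8 + 15*7 = -8 + 105 = 97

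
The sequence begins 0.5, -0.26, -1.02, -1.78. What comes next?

Differences: -0.26 - 0.5 = -0.76
This is an arithmetic sequence with common difference d = -0.76.
Next term = -1.78 + -0.76 = -2.54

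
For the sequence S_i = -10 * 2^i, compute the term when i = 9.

S_9 = -10 * 2^9 = -10 * 512 = -5120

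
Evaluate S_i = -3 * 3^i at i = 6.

S_6 = -3 * 3^6 = -3 * 729 = -2187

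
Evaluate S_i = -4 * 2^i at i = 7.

S_7 = -4 * 2^7 = -4 * 128 = -512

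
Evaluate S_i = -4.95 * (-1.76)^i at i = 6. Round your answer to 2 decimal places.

S_6 = -4.95 * (-1.76)^6 ≈ -4.95 * 29.7219 ≈ -147.12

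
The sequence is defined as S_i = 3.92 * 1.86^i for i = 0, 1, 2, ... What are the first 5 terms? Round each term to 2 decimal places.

This is a geometric sequence.
i=0: S_0 = 3.92 * 1.86^0 = 3.92
i=1: S_1 = 3.92 * 1.86^1 ≈ 7.29
i=2: S_2 = 3.92 * 1.86^2 ≈ 13.56
i=3: S_3 = 3.92 * 1.86^3 ≈ 25.22
i=4: S_4 = 3.92 * 1.86^4 ≈ 46.92
The first 5 terms are: [3.92, 7.29, 13.56, 25.22, 46.92]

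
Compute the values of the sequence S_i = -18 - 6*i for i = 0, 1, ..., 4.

This is an arithmetic sequence.
i=0: S_0 = -18 + -6*0 = -18
i=1: S_1 = -18 + -6*1 = -24
i=2: S_2 = -18 + -6*2 = -30
i=3: S_3 = -18 + -6*3 = -36
i=4: S_4 = -18 + -6*4 = -42
The first 5 terms are: [-18, -24, -30, -36, -42]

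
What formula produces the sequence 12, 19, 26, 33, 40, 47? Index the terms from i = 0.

Check differences: 19 - 12 = 7
26 - 19 = 7
Common difference d = 7.
First term a = 12.
Formula: S_i = 12 + 7*i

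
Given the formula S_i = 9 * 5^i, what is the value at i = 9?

S_9 = 9 * 5^9 = 9 * 1953125 = 17578125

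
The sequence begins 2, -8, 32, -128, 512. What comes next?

Ratios: -8 / 2 = -4.0
This is a geometric sequence with common ratio r = -4.
Next term = 512 * -4 = -2048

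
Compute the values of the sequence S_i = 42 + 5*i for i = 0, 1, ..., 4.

This is an arithmetic sequence.
i=0: S_0 = 42 + 5*0 = 42
i=1: S_1 = 42 + 5*1 = 47
i=2: S_2 = 42 + 5*2 = 52
i=3: S_3 = 42 + 5*3 = 57
i=4: S_4 = 42 + 5*4 = 62
The first 5 terms are: [42, 47, 52, 57, 62]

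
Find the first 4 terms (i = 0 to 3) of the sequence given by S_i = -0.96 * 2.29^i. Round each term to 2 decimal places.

This is a geometric sequence.
i=0: S_0 = -0.96 * 2.29^0 = -0.96
i=1: S_1 = -0.96 * 2.29^1 ≈ -2.2
i=2: S_2 = -0.96 * 2.29^2 ≈ -5.03
i=3: S_3 = -0.96 * 2.29^3 ≈ -11.53
The first 4 terms are: [-0.96, -2.2, -5.03, -11.53]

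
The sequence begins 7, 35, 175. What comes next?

Ratios: 35 / 7 = 5.0
This is a geometric sequence with common ratio r = 5.
Next term = 175 * 5 = 875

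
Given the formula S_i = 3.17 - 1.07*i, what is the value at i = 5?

S_5 = 3.17 + -1.07*5 = 3.17 + -5.35 = -2.18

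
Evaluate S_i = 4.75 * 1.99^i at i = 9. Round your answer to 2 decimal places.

S_9 = 4.75 * 1.99^9 ≈ 4.75 * 489.4155 ≈ 2324.72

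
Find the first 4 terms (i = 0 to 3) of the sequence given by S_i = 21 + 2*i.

This is an arithmetic sequence.
i=0: S_0 = 21 + 2*0 = 21
i=1: S_1 = 21 + 2*1 = 23
i=2: S_2 = 21 + 2*2 = 25
i=3: S_3 = 21 + 2*3 = 27
The first 4 terms are: [21, 23, 25, 27]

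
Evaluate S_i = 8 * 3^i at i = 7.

S_7 = 8 * 3^7 = 8 * 2187 = 17496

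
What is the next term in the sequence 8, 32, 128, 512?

Ratios: 32 / 8 = 4.0
This is a geometric sequence with common ratio r = 4.
Next term = 512 * 4 = 2048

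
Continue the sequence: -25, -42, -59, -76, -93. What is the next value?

Differences: -42 - -25 = -17
This is an arithmetic sequence with common difference d = -17.
Next term = -93 + -17 = -110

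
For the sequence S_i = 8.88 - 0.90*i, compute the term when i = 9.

S_9 = 8.88 + -0.9*9 = 8.88 + -8.1 = 0.78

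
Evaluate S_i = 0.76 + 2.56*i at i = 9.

S_9 = 0.76 + 2.56*9 = 0.76 + 23.04 = 23.8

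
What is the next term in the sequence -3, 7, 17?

Differences: 7 - -3 = 10
This is an arithmetic sequence with common difference d = 10.
Next term = 17 + 10 = 27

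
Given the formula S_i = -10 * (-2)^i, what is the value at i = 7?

S_7 = -10 * (-2)^7 = -10 * -128 = 1280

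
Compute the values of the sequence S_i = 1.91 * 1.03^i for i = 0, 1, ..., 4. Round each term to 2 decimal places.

This is a geometric sequence.
i=0: S_0 = 1.91 * 1.03^0 = 1.91
i=1: S_1 = 1.91 * 1.03^1 ≈ 1.97
i=2: S_2 = 1.91 * 1.03^2 ≈ 2.03
i=3: S_3 = 1.91 * 1.03^3 ≈ 2.09
i=4: S_4 = 1.91 * 1.03^4 ≈ 2.15
The first 5 terms are: [1.91, 1.97, 2.03, 2.09, 2.15]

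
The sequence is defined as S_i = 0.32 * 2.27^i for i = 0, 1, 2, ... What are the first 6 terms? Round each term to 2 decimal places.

This is a geometric sequence.
i=0: S_0 = 0.32 * 2.27^0 = 0.32
i=1: S_1 = 0.32 * 2.27^1 ≈ 0.73
i=2: S_2 = 0.32 * 2.27^2 ≈ 1.65
i=3: S_3 = 0.32 * 2.27^3 ≈ 3.74
i=4: S_4 = 0.32 * 2.27^4 ≈ 8.5
i=5: S_5 = 0.32 * 2.27^5 ≈ 19.29
The first 6 terms are: [0.32, 0.73, 1.65, 3.74, 8.5, 19.29]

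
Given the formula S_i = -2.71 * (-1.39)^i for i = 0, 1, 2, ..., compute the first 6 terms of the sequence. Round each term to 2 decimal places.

This is a geometric sequence.
i=0: S_0 = -2.71 * (-1.39)^0 = -2.71
i=1: S_1 = -2.71 * (-1.39)^1 ≈ 3.77
i=2: S_2 = -2.71 * (-1.39)^2 ≈ -5.24
i=3: S_3 = -2.71 * (-1.39)^3 ≈ 7.28
i=4: S_4 = -2.71 * (-1.39)^4 ≈ -10.12
i=5: S_5 = -2.71 * (-1.39)^5 ≈ 14.06
The first 6 terms are: [-2.71, 3.77, -5.24, 7.28, -10.12, 14.06]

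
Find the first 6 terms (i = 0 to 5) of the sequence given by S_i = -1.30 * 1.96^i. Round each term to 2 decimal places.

This is a geometric sequence.
i=0: S_0 = -1.3 * 1.96^0 = -1.3
i=1: S_1 = -1.3 * 1.96^1 ≈ -2.55
i=2: S_2 = -1.3 * 1.96^2 ≈ -4.99
i=3: S_3 = -1.3 * 1.96^3 ≈ -9.79
i=4: S_4 = -1.3 * 1.96^4 ≈ -19.19
i=5: S_5 = -1.3 * 1.96^5 ≈ -37.6
The first 6 terms are: [-1.3, -2.55, -4.99, -9.79, -19.19, -37.6]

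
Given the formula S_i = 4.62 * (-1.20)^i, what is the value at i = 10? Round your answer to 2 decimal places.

S_10 = 4.62 * (-1.2)^10 ≈ 4.62 * 6.1917 ≈ 28.61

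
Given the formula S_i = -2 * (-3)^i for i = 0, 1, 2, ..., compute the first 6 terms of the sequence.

This is a geometric sequence.
i=0: S_0 = -2 * (-3)^0 = -2
i=1: S_1 = -2 * (-3)^1 = 6
i=2: S_2 = -2 * (-3)^2 = -18
i=3: S_3 = -2 * (-3)^3 = 54
i=4: S_4 = -2 * (-3)^4 = -162
i=5: S_5 = -2 * (-3)^5 = 486
The first 6 terms are: [-2, 6, -18, 54, -162, 486]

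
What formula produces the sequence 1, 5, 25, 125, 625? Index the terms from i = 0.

Check ratios: 5 / 1 = 5.0
Common ratio r = 5.
First term a = 1.
Formula: S_i = 1 * 5^i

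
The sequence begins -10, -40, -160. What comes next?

Ratios: -40 / -10 = 4.0
This is a geometric sequence with common ratio r = 4.
Next term = -160 * 4 = -640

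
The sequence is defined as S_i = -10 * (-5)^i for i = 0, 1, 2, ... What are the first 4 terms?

This is a geometric sequence.
i=0: S_0 = -10 * (-5)^0 = -10
i=1: S_1 = -10 * (-5)^1 = 50
i=2: S_2 = -10 * (-5)^2 = -250
i=3: S_3 = -10 * (-5)^3 = 1250
The first 4 terms are: [-10, 50, -250, 1250]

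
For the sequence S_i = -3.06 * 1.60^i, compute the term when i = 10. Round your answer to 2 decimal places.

S_10 = -3.06 * 1.6^10 ≈ -3.06 * 109.9512 ≈ -336.45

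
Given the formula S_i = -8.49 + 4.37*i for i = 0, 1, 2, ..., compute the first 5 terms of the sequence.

This is an arithmetic sequence.
i=0: S_0 = -8.49 + 4.37*0 = -8.49
i=1: S_1 = -8.49 + 4.37*1 = -4.12
i=2: S_2 = -8.49 + 4.37*2 = 0.25
i=3: S_3 = -8.49 + 4.37*3 = 4.62
i=4: S_4 = -8.49 + 4.37*4 = 8.99
The first 5 terms are: [-8.49, -4.12, 0.25, 4.62, 8.99]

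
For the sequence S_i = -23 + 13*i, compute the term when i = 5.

S_5 = -23 + 13*5 = -23 + 65 = 42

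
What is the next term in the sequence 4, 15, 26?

Differences: 15 - 4 = 11
This is an arithmetic sequence with common difference d = 11.
Next term = 26 + 11 = 37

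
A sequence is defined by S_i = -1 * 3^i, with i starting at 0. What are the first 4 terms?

This is a geometric sequence.
i=0: S_0 = -1 * 3^0 = -1
i=1: S_1 = -1 * 3^1 = -3
i=2: S_2 = -1 * 3^2 = -9
i=3: S_3 = -1 * 3^3 = -27
The first 4 terms are: [-1, -3, -9, -27]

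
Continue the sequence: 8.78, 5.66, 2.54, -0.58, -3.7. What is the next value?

Differences: 5.66 - 8.78 = -3.12
This is an arithmetic sequence with common difference d = -3.12.
Next term = -3.7 + -3.12 = -6.82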